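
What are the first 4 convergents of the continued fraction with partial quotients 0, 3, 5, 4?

0/1, 1/3, 5/16, 21/67

Using the convergent recurrence p_i = a_i*p_{i-1} + p_{i-2}, q_i = a_i*q_{i-1} + q_{i-2} with p_{-2}=0, p_{-1}=1, q_{-2}=1, q_{-1}=0:
  i=0: a_0=0, p_0 = 0*1 + 0 = 0, q_0 = 0*0 + 1 = 1.
  i=1: a_1=3, p_1 = 3*0 + 1 = 1, q_1 = 3*1 + 0 = 3.
  i=2: a_2=5, p_2 = 5*1 + 0 = 5, q_2 = 5*3 + 1 = 16.
  i=3: a_3=4, p_3 = 4*5 + 1 = 21, q_3 = 4*16 + 3 = 67.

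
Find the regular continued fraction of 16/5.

Run the Euclidean algorithm on 16 and 5; the successive quotients are the partial quotients a_0, a_1, ... (each step inverts the fractional part left over by the previous one):
  16 = 3*5 + 1, so a_0 = 3.
  5 = 5*1 + 0, so a_1 = 5.
The remainder reaches 0 after 2 divisions, so the expansion has 2 partial quotients, read off in order.

[3; 5]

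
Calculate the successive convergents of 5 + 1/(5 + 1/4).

Using the convergent recurrence p_i = a_i*p_{i-1} + p_{i-2}, q_i = a_i*q_{i-1} + q_{i-2} with p_{-2}=0, p_{-1}=1, q_{-2}=1, q_{-1}=0:
  i=0: a_0=5, p_0 = 5*1 + 0 = 5, q_0 = 5*0 + 1 = 1.
  i=1: a_1=5, p_1 = 5*5 + 1 = 26, q_1 = 5*1 + 0 = 5.
  i=2: a_2=4, p_2 = 4*26 + 5 = 109, q_2 = 4*5 + 1 = 21.

5/1, 26/5, 109/21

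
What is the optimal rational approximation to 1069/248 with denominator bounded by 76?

125/29

Expand x = 1069/248 as a continued fraction with the Euclidean algorithm:
  1069 = 4*248 + 77, so a_0 = 4.
  248 = 3*77 + 17, so a_1 = 3.
  77 = 4*17 + 9, so a_2 = 4.
  17 = 1*9 + 8, so a_3 = 1.
  9 = 1*8 + 1, so a_4 = 1.
  8 = 8*1 + 0, so a_5 = 8.
so x = [4; 3, 4, 1, 1, 8].
Convergents (p_i = a_i*p_{i-1} + p_{i-2}, q_i = a_i*q_{i-1} + q_{i-2} with p_{-2}=0, p_{-1}=1, q_{-2}=1, q_{-1}=0), until the denominator exceeds 76:
  i=0: a_0=4, p_0 = 4*1 + 0 = 4, q_0 = 4*0 + 1 = 1.
  i=1: a_1=3, p_1 = 3*4 + 1 = 13, q_1 = 3*1 + 0 = 3.
  i=2: a_2=4, p_2 = 4*13 + 4 = 56, q_2 = 4*3 + 1 = 13.
  i=3: a_3=1, p_3 = 1*56 + 13 = 69, q_3 = 1*13 + 3 = 16.
  i=4: a_4=1, p_4 = 1*69 + 56 = 125, q_4 = 1*16 + 13 = 29.
  i=5: a_5=8, p_5 = 8*125 + 69 = 1069, q_5 = 8*29 + 16 = 248.
q_5 = 248 > 76, so the last convergent with denominator <= 76 is p_4/q_4 = 125/29.
The closest fraction with denominator <= 76 is either p_4/q_4 or the intermediate fraction (k*p_4 + p_3)/(k*q_4 + q_3) with the largest k >= 1 whose denominator stays <= 76; these approach x as k grows, and every other convergent or intermediate fraction in range is farther away.
Largest k: floor((76 - q_3)/q_4) = floor((76 - 16)/29) = 2.
That gives (2*125 + 69)/(2*29 + 16) = 319/74.
Compare the errors: |x - 125/29| = |1069*29 - 125*248|/(248*29) = 1/7192, and |x - 319/74| = |1069*74 - 319*248|/(248*74) = 6/18352.
Cross-multiplying, 1*18352 = 18352 < 43152 = 6*7192, so 1/7192 is smaller: the convergent 125/29 is closer to x than 319/74.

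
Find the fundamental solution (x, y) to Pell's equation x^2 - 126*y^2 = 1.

First expand sqrt(126) as a continued fraction. With x_i = (sqrt(126) + m_i)/d_i and (m_0, d_0) = (0, 1): a_0 = floor(sqrt(126)) = 11, since 11^2 = 121 <= 126 < 144 = 12^2.
Iterate m_{i+1} = d_i*a_i - m_i, d_{i+1} = (126 - m_{i+1}^2)/d_i, a_{i+1} = floor((a_0 + m_{i+1})/d_{i+1}):
  m_1 = 1*11 - 0 = 11, d_1 = (126 - 11^2)/1 = 5/1 = 5, a_1 = floor((11 + 11)/5) = 4.
  m_2 = 5*4 - 11 = 9, d_2 = (126 - 9^2)/5 = 45/5 = 9, a_2 = floor((11 + 9)/9) = 2.
  m_3 = 9*2 - 9 = 9, d_3 = (126 - 9^2)/9 = 45/9 = 5, a_3 = floor((11 + 9)/5) = 4.
  m_4 = 5*4 - 9 = 11, d_4 = (126 - 11^2)/5 = 5/5 = 1, a_4 = floor((11 + 11)/1) = 22.
  m_5 = 1*22 - 11 = 11, d_5 = (126 - 11^2)/1 = 5/1 = 5: (m_5, d_5) = (m_1, d_1) = (11, 5), so from here the quotients repeat a_1, ..., a_4; the period length is 4.
So sqrt(126) = [11; (4, 2, 4, 22)] with period length k = 4.
k is even, so the fundamental solution of x^2 - 126y^2 = 1 is (p_{k-1}, q_{k-1}) = (p_3, q_3); compute convergents through index 3.
Convergents (p_i = a_i*p_{i-1} + p_{i-2}, q_i = a_i*q_{i-1} + q_{i-2} with p_{-2}=0, p_{-1}=1, q_{-2}=1, q_{-1}=0):
  i=0: a_0=11, p_0 = 11*1 + 0 = 11, q_0 = 11*0 + 1 = 1.
  i=1: a_1=4, p_1 = 4*11 + 1 = 45, q_1 = 4*1 + 0 = 4.
  i=2: a_2=2, p_2 = 2*45 + 11 = 101, q_2 = 2*4 + 1 = 9.
  i=3: a_3=4, p_3 = 4*101 + 45 = 449, q_3 = 4*9 + 4 = 40.
Check: 449^2 - 126*40^2 = 201601 - 201600 = 1, so (x, y) = (449, 40) solves the equation, and by the theorem it is the least positive solution.

(x, y) = (449, 40)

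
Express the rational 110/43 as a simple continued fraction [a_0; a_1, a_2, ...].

[2; 1, 1, 3, 1, 4]

Run the Euclidean algorithm on 110 and 43; the successive quotients are the partial quotients a_0, a_1, ... (each step inverts the fractional part left over by the previous one):
  110 = 2*43 + 24, so a_0 = 2.
  43 = 1*24 + 19, so a_1 = 1.
  24 = 1*19 + 5, so a_2 = 1.
  19 = 3*5 + 4, so a_3 = 3.
  5 = 1*4 + 1, so a_4 = 1.
  4 = 4*1 + 0, so a_5 = 4.
The remainder reaches 0 after 6 divisions, so the expansion has 6 partial quotients, read off in order.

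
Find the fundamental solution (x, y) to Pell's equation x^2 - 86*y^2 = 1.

(x, y) = (10405, 1122)

First expand sqrt(86) as a continued fraction. With x_i = (sqrt(86) + m_i)/d_i and (m_0, d_0) = (0, 1): a_0 = floor(sqrt(86)) = 9, since 9^2 = 81 <= 86 < 100 = 10^2.
Iterate m_{i+1} = d_i*a_i - m_i, d_{i+1} = (86 - m_{i+1}^2)/d_i, a_{i+1} = floor((a_0 + m_{i+1})/d_{i+1}):
  m_1 = 1*9 - 0 = 9, d_1 = (86 - 9^2)/1 = 5/1 = 5, a_1 = floor((9 + 9)/5) = 3.
  m_2 = 5*3 - 9 = 6, d_2 = (86 - 6^2)/5 = 50/5 = 10, a_2 = floor((9 + 6)/10) = 1.
  m_3 = 10*1 - 6 = 4, d_3 = (86 - 4^2)/10 = 70/10 = 7, a_3 = floor((9 + 4)/7) = 1.
  m_4 = 7*1 - 4 = 3, d_4 = (86 - 3^2)/7 = 77/7 = 11, a_4 = floor((9 + 3)/11) = 1.
  m_5 = 11*1 - 3 = 8, d_5 = (86 - 8^2)/11 = 22/11 = 2, a_5 = floor((9 + 8)/2) = 8.
  m_6 = 2*8 - 8 = 8, d_6 = (86 - 8^2)/2 = 22/2 = 11, a_6 = floor((9 + 8)/11) = 1.
  m_7 = 11*1 - 8 = 3, d_7 = (86 - 3^2)/11 = 77/11 = 7, a_7 = floor((9 + 3)/7) = 1.
  m_8 = 7*1 - 3 = 4, d_8 = (86 - 4^2)/7 = 70/7 = 10, a_8 = floor((9 + 4)/10) = 1.
  m_9 = 10*1 - 4 = 6, d_9 = (86 - 6^2)/10 = 50/10 = 5, a_9 = floor((9 + 6)/5) = 3.
  m_10 = 5*3 - 6 = 9, d_10 = (86 - 9^2)/5 = 5/5 = 1, a_10 = floor((9 + 9)/1) = 18.
  m_11 = 1*18 - 9 = 9, d_11 = (86 - 9^2)/1 = 5/1 = 5: (m_11, d_11) = (m_1, d_1) = (9, 5), so from here the quotients repeat a_1, ..., a_10; the period length is 10.
So sqrt(86) = [9; (3, 1, 1, 1, 8, 1, 1, 1, 3, 18)] with period length k = 10.
k is even, so the fundamental solution of x^2 - 86y^2 = 1 is (p_{k-1}, q_{k-1}) = (p_9, q_9); compute convergents through index 9.
Convergents (p_i = a_i*p_{i-1} + p_{i-2}, q_i = a_i*q_{i-1} + q_{i-2} with p_{-2}=0, p_{-1}=1, q_{-2}=1, q_{-1}=0):
  i=0: a_0=9, p_0 = 9*1 + 0 = 9, q_0 = 9*0 + 1 = 1.
  i=1: a_1=3, p_1 = 3*9 + 1 = 28, q_1 = 3*1 + 0 = 3.
  i=2: a_2=1, p_2 = 1*28 + 9 = 37, q_2 = 1*3 + 1 = 4.
  i=3: a_3=1, p_3 = 1*37 + 28 = 65, q_3 = 1*4 + 3 = 7.
  i=4: a_4=1, p_4 = 1*65 + 37 = 102, q_4 = 1*7 + 4 = 11.
  i=5: a_5=8, p_5 = 8*102 + 65 = 881, q_5 = 8*11 + 7 = 95.
  i=6: a_6=1, p_6 = 1*881 + 102 = 983, q_6 = 1*95 + 11 = 106.
  i=7: a_7=1, p_7 = 1*983 + 881 = 1864, q_7 = 1*106 + 95 = 201.
  i=8: a_8=1, p_8 = 1*1864 + 983 = 2847, q_8 = 1*201 + 106 = 307.
  i=9: a_9=3, p_9 = 3*2847 + 1864 = 10405, q_9 = 3*307 + 201 = 1122.
Check: 10405^2 - 86*1122^2 = 108264025 - 108264024 = 1, so (x, y) = (10405, 1122) solves the equation, and by the theorem it is the least positive solution.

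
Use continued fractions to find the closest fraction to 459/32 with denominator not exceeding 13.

43/3

Expand x = 459/32 as a continued fraction with the Euclidean algorithm:
  459 = 14*32 + 11, so a_0 = 14.
  32 = 2*11 + 10, so a_1 = 2.
  11 = 1*10 + 1, so a_2 = 1.
  10 = 10*1 + 0, so a_3 = 10.
so x = [14; 2, 1, 10].
Convergents (p_i = a_i*p_{i-1} + p_{i-2}, q_i = a_i*q_{i-1} + q_{i-2} with p_{-2}=0, p_{-1}=1, q_{-2}=1, q_{-1}=0), until the denominator exceeds 13:
  i=0: a_0=14, p_0 = 14*1 + 0 = 14, q_0 = 14*0 + 1 = 1.
  i=1: a_1=2, p_1 = 2*14 + 1 = 29, q_1 = 2*1 + 0 = 2.
  i=2: a_2=1, p_2 = 1*29 + 14 = 43, q_2 = 1*2 + 1 = 3.
  i=3: a_3=10, p_3 = 10*43 + 29 = 459, q_3 = 10*3 + 2 = 32.
q_3 = 32 > 13, so the last convergent with denominator <= 13 is p_2/q_2 = 43/3.
The closest fraction with denominator <= 13 is either p_2/q_2 or the intermediate fraction (k*p_2 + p_1)/(k*q_2 + q_1) with the largest k >= 1 whose denominator stays <= 13; these approach x as k grows, and every other convergent or intermediate fraction in range is farther away.
Largest k: floor((13 - q_1)/q_2) = floor((13 - 2)/3) = 3.
That gives (3*43 + 29)/(3*3 + 2) = 158/11.
Compare the errors: |x - 43/3| = |459*3 - 43*32|/(32*3) = 1/96, and |x - 158/11| = |459*11 - 158*32|/(32*11) = 7/352.
Cross-multiplying, 1*352 = 352 < 672 = 7*96, so 1/96 is smaller: the convergent 43/3 is closer to x than 158/11.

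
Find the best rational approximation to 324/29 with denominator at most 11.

Expand x = 324/29 as a continued fraction with the Euclidean algorithm:
  324 = 11*29 + 5, so a_0 = 11.
  29 = 5*5 + 4, so a_1 = 5.
  5 = 1*4 + 1, so a_2 = 1.
  4 = 4*1 + 0, so a_3 = 4.
so x = [11; 5, 1, 4].
Convergents (p_i = a_i*p_{i-1} + p_{i-2}, q_i = a_i*q_{i-1} + q_{i-2} with p_{-2}=0, p_{-1}=1, q_{-2}=1, q_{-1}=0), until the denominator exceeds 11:
  i=0: a_0=11, p_0 = 11*1 + 0 = 11, q_0 = 11*0 + 1 = 1.
  i=1: a_1=5, p_1 = 5*11 + 1 = 56, q_1 = 5*1 + 0 = 5.
  i=2: a_2=1, p_2 = 1*56 + 11 = 67, q_2 = 1*5 + 1 = 6.
  i=3: a_3=4, p_3 = 4*67 + 56 = 324, q_3 = 4*6 + 5 = 29.
q_3 = 29 > 11, so the last convergent with denominator <= 11 is p_2/q_2 = 67/6.
The closest fraction with denominator <= 11 is either p_2/q_2 or the intermediate fraction (k*p_2 + p_1)/(k*q_2 + q_1) with the largest k >= 1 whose denominator stays <= 11; these approach x as k grows, and every other convergent or intermediate fraction in range is farther away.
Largest k: floor((11 - q_1)/q_2) = floor((11 - 5)/6) = 1.
That gives (1*67 + 56)/(1*6 + 5) = 123/11.
Compare the errors: |x - 67/6| = |324*6 - 67*29|/(29*6) = 1/174, and |x - 123/11| = |324*11 - 123*29|/(29*11) = 3/319.
Cross-multiplying, 1*319 = 319 < 522 = 3*174, so 1/174 is smaller: the convergent 67/6 is closer to x than 123/11.

67/6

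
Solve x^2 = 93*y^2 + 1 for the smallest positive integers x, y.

First expand sqrt(93) as a continued fraction. With x_i = (sqrt(93) + m_i)/d_i and (m_0, d_0) = (0, 1): a_0 = floor(sqrt(93)) = 9, since 9^2 = 81 <= 93 < 100 = 10^2.
Iterate m_{i+1} = d_i*a_i - m_i, d_{i+1} = (93 - m_{i+1}^2)/d_i, a_{i+1} = floor((a_0 + m_{i+1})/d_{i+1}):
  m_1 = 1*9 - 0 = 9, d_1 = (93 - 9^2)/1 = 12/1 = 12, a_1 = floor((9 + 9)/12) = 1.
  m_2 = 12*1 - 9 = 3, d_2 = (93 - 3^2)/12 = 84/12 = 7, a_2 = floor((9 + 3)/7) = 1.
  m_3 = 7*1 - 3 = 4, d_3 = (93 - 4^2)/7 = 77/7 = 11, a_3 = floor((9 + 4)/11) = 1.
  m_4 = 11*1 - 4 = 7, d_4 = (93 - 7^2)/11 = 44/11 = 4, a_4 = floor((9 + 7)/4) = 4.
  m_5 = 4*4 - 7 = 9, d_5 = (93 - 9^2)/4 = 12/4 = 3, a_5 = floor((9 + 9)/3) = 6.
  m_6 = 3*6 - 9 = 9, d_6 = (93 - 9^2)/3 = 12/3 = 4, a_6 = floor((9 + 9)/4) = 4.
  m_7 = 4*4 - 9 = 7, d_7 = (93 - 7^2)/4 = 44/4 = 11, a_7 = floor((9 + 7)/11) = 1.
  m_8 = 11*1 - 7 = 4, d_8 = (93 - 4^2)/11 = 77/11 = 7, a_8 = floor((9 + 4)/7) = 1.
  m_9 = 7*1 - 4 = 3, d_9 = (93 - 3^2)/7 = 84/7 = 12, a_9 = floor((9 + 3)/12) = 1.
  m_10 = 12*1 - 3 = 9, d_10 = (93 - 9^2)/12 = 12/12 = 1, a_10 = floor((9 + 9)/1) = 18.
  m_11 = 1*18 - 9 = 9, d_11 = (93 - 9^2)/1 = 12/1 = 12: (m_11, d_11) = (m_1, d_1) = (9, 12), so from here the quotients repeat a_1, ..., a_10; the period length is 10.
So sqrt(93) = [9; (1, 1, 1, 4, 6, 4, 1, 1, 1, 18)] with period length k = 10.
k is even, so the fundamental solution of x^2 - 93y^2 = 1 is (p_{k-1}, q_{k-1}) = (p_9, q_9); compute convergents through index 9.
Convergents (p_i = a_i*p_{i-1} + p_{i-2}, q_i = a_i*q_{i-1} + q_{i-2} with p_{-2}=0, p_{-1}=1, q_{-2}=1, q_{-1}=0):
  i=0: a_0=9, p_0 = 9*1 + 0 = 9, q_0 = 9*0 + 1 = 1.
  i=1: a_1=1, p_1 = 1*9 + 1 = 10, q_1 = 1*1 + 0 = 1.
  i=2: a_2=1, p_2 = 1*10 + 9 = 19, q_2 = 1*1 + 1 = 2.
  i=3: a_3=1, p_3 = 1*19 + 10 = 29, q_3 = 1*2 + 1 = 3.
  i=4: a_4=4, p_4 = 4*29 + 19 = 135, q_4 = 4*3 + 2 = 14.
  i=5: a_5=6, p_5 = 6*135 + 29 = 839, q_5 = 6*14 + 3 = 87.
  i=6: a_6=4, p_6 = 4*839 + 135 = 3491, q_6 = 4*87 + 14 = 362.
  i=7: a_7=1, p_7 = 1*3491 + 839 = 4330, q_7 = 1*362 + 87 = 449.
  i=8: a_8=1, p_8 = 1*4330 + 3491 = 7821, q_8 = 1*449 + 362 = 811.
  i=9: a_9=1, p_9 = 1*7821 + 4330 = 12151, q_9 = 1*811 + 449 = 1260.
Check: 12151^2 - 93*1260^2 = 147646801 - 147646800 = 1, so (x, y) = (12151, 1260) solves the equation, and by the theorem it is the least positive solution.

(x, y) = (12151, 1260)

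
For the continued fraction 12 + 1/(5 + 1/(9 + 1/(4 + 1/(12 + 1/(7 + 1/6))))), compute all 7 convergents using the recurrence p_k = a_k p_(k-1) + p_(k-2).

12/1, 61/5, 561/46, 2305/189, 28221/2314, 199852/16387, 1227333/100636

Using the convergent recurrence p_i = a_i*p_{i-1} + p_{i-2}, q_i = a_i*q_{i-1} + q_{i-2} with p_{-2}=0, p_{-1}=1, q_{-2}=1, q_{-1}=0:
  i=0: a_0=12, p_0 = 12*1 + 0 = 12, q_0 = 12*0 + 1 = 1.
  i=1: a_1=5, p_1 = 5*12 + 1 = 61, q_1 = 5*1 + 0 = 5.
  i=2: a_2=9, p_2 = 9*61 + 12 = 561, q_2 = 9*5 + 1 = 46.
  i=3: a_3=4, p_3 = 4*561 + 61 = 2305, q_3 = 4*46 + 5 = 189.
  i=4: a_4=12, p_4 = 12*2305 + 561 = 28221, q_4 = 12*189 + 46 = 2314.
  i=5: a_5=7, p_5 = 7*28221 + 2305 = 199852, q_5 = 7*2314 + 189 = 16387.
  i=6: a_6=6, p_6 = 6*199852 + 28221 = 1227333, q_6 = 6*16387 + 2314 = 100636.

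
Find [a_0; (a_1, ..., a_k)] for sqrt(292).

[17; (11, 2, 1, 3, 8, 3, 1, 2, 11, 34)]

Write x_i = (sqrt(292) + m_i)/d_i with (m_0, d_0) = (0, 1). a_0 = floor(sqrt(292)) = 17, since 17^2 = 289 <= 292 < 324 = 18^2.
Iterate m_{i+1} = d_i*a_i - m_i, d_{i+1} = (292 - m_{i+1}^2)/d_i, a_{i+1} = floor((a_0 + m_{i+1})/d_{i+1}):
  m_1 = 1*17 - 0 = 17, d_1 = (292 - 17^2)/1 = 3/1 = 3, a_1 = floor((17 + 17)/3) = 11.
  m_2 = 3*11 - 17 = 16, d_2 = (292 - 16^2)/3 = 36/3 = 12, a_2 = floor((17 + 16)/12) = 2.
  m_3 = 12*2 - 16 = 8, d_3 = (292 - 8^2)/12 = 228/12 = 19, a_3 = floor((17 + 8)/19) = 1.
  m_4 = 19*1 - 8 = 11, d_4 = (292 - 11^2)/19 = 171/19 = 9, a_4 = floor((17 + 11)/9) = 3.
  m_5 = 9*3 - 11 = 16, d_5 = (292 - 16^2)/9 = 36/9 = 4, a_5 = floor((17 + 16)/4) = 8.
  m_6 = 4*8 - 16 = 16, d_6 = (292 - 16^2)/4 = 36/4 = 9, a_6 = floor((17 + 16)/9) = 3.
  m_7 = 9*3 - 16 = 11, d_7 = (292 - 11^2)/9 = 171/9 = 19, a_7 = floor((17 + 11)/19) = 1.
  m_8 = 19*1 - 11 = 8, d_8 = (292 - 8^2)/19 = 228/19 = 12, a_8 = floor((17 + 8)/12) = 2.
  m_9 = 12*2 - 8 = 16, d_9 = (292 - 16^2)/12 = 36/12 = 3, a_9 = floor((17 + 16)/3) = 11.
  m_10 = 3*11 - 16 = 17, d_10 = (292 - 17^2)/3 = 3/3 = 1, a_10 = floor((17 + 17)/1) = 34.
  m_11 = 1*34 - 17 = 17, d_11 = (292 - 17^2)/1 = 3/1 = 3: (m_11, d_11) = (m_1, d_1) = (17, 3), so from here the quotients repeat a_1, ..., a_10; the period length is 10.
Hence the expansion of sqrt(292) is a_0 = 17 followed by the repeating block 11, 2, 1, 3, 8, 3, 1, 2, 11, 34 (period 10).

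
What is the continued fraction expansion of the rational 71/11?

Run the Euclidean algorithm on 71 and 11; the successive quotients are the partial quotients a_0, a_1, ... (each step inverts the fractional part left over by the previous one):
  71 = 6*11 + 5, so a_0 = 6.
  11 = 2*5 + 1, so a_1 = 2.
  5 = 5*1 + 0, so a_2 = 5.
The remainder reaches 0 after 3 divisions, so the expansion has 3 partial quotients, read off in order.

[6; 2, 5]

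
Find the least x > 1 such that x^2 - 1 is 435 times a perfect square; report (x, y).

(x, y) = (146, 7)

First expand sqrt(435) as a continued fraction. With x_i = (sqrt(435) + m_i)/d_i and (m_0, d_0) = (0, 1): a_0 = floor(sqrt(435)) = 20, since 20^2 = 400 <= 435 < 441 = 21^2.
Iterate m_{i+1} = d_i*a_i - m_i, d_{i+1} = (435 - m_{i+1}^2)/d_i, a_{i+1} = floor((a_0 + m_{i+1})/d_{i+1}):
  m_1 = 1*20 - 0 = 20, d_1 = (435 - 20^2)/1 = 35/1 = 35, a_1 = floor((20 + 20)/35) = 1.
  m_2 = 35*1 - 20 = 15, d_2 = (435 - 15^2)/35 = 210/35 = 6, a_2 = floor((20 + 15)/6) = 5.
  m_3 = 6*5 - 15 = 15, d_3 = (435 - 15^2)/6 = 210/6 = 35, a_3 = floor((20 + 15)/35) = 1.
  m_4 = 35*1 - 15 = 20, d_4 = (435 - 20^2)/35 = 35/35 = 1, a_4 = floor((20 + 20)/1) = 40.
  m_5 = 1*40 - 20 = 20, d_5 = (435 - 20^2)/1 = 35/1 = 35: (m_5, d_5) = (m_1, d_1) = (20, 35), so from here the quotients repeat a_1, ..., a_4; the period length is 4.
So sqrt(435) = [20; (1, 5, 1, 40)] with period length k = 4.
k is even, so the fundamental solution of x^2 - 435y^2 = 1 is (p_{k-1}, q_{k-1}) = (p_3, q_3); compute convergents through index 3.
Convergents (p_i = a_i*p_{i-1} + p_{i-2}, q_i = a_i*q_{i-1} + q_{i-2} with p_{-2}=0, p_{-1}=1, q_{-2}=1, q_{-1}=0):
  i=0: a_0=20, p_0 = 20*1 + 0 = 20, q_0 = 20*0 + 1 = 1.
  i=1: a_1=1, p_1 = 1*20 + 1 = 21, q_1 = 1*1 + 0 = 1.
  i=2: a_2=5, p_2 = 5*21 + 20 = 125, q_2 = 5*1 + 1 = 6.
  i=3: a_3=1, p_3 = 1*125 + 21 = 146, q_3 = 1*6 + 1 = 7.
Check: 146^2 - 435*7^2 = 21316 - 21315 = 1, so (x, y) = (146, 7) solves the equation, and by the theorem it is the least positive solution.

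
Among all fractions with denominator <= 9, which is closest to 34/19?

9/5

Expand x = 34/19 as a continued fraction with the Euclidean algorithm:
  34 = 1*19 + 15, so a_0 = 1.
  19 = 1*15 + 4, so a_1 = 1.
  15 = 3*4 + 3, so a_2 = 3.
  4 = 1*3 + 1, so a_3 = 1.
  3 = 3*1 + 0, so a_4 = 3.
so x = [1; 1, 3, 1, 3].
Convergents (p_i = a_i*p_{i-1} + p_{i-2}, q_i = a_i*q_{i-1} + q_{i-2} with p_{-2}=0, p_{-1}=1, q_{-2}=1, q_{-1}=0), until the denominator exceeds 9:
  i=0: a_0=1, p_0 = 1*1 + 0 = 1, q_0 = 1*0 + 1 = 1.
  i=1: a_1=1, p_1 = 1*1 + 1 = 2, q_1 = 1*1 + 0 = 1.
  i=2: a_2=3, p_2 = 3*2 + 1 = 7, q_2 = 3*1 + 1 = 4.
  i=3: a_3=1, p_3 = 1*7 + 2 = 9, q_3 = 1*4 + 1 = 5.
  i=4: a_4=3, p_4 = 3*9 + 7 = 34, q_4 = 3*5 + 4 = 19.
q_4 = 19 > 9, so the last convergent with denominator <= 9 is p_3/q_3 = 9/5.
The closest fraction with denominator <= 9 is either p_3/q_3 or the intermediate fraction (k*p_3 + p_2)/(k*q_3 + q_2) with the largest k >= 1 whose denominator stays <= 9; these approach x as k grows, and every other convergent or intermediate fraction in range is farther away.
Largest k: floor((9 - q_2)/q_3) = floor((9 - 4)/5) = 1.
That gives (1*9 + 7)/(1*5 + 4) = 16/9.
Compare the errors: |x - 9/5| = |34*5 - 9*19|/(19*5) = 1/95, and |x - 16/9| = |34*9 - 16*19|/(19*9) = 2/171.
Cross-multiplying, 1*171 = 171 < 190 = 2*95, so 1/95 is smaller: the convergent 9/5 is closer to x than 16/9.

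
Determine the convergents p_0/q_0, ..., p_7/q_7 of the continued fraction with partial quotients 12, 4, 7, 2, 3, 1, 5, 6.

Using the convergent recurrence p_i = a_i*p_{i-1} + p_{i-2}, q_i = a_i*q_{i-1} + q_{i-2} with p_{-2}=0, p_{-1}=1, q_{-2}=1, q_{-1}=0:
  i=0: a_0=12, p_0 = 12*1 + 0 = 12, q_0 = 12*0 + 1 = 1.
  i=1: a_1=4, p_1 = 4*12 + 1 = 49, q_1 = 4*1 + 0 = 4.
  i=2: a_2=7, p_2 = 7*49 + 12 = 355, q_2 = 7*4 + 1 = 29.
  i=3: a_3=2, p_3 = 2*355 + 49 = 759, q_3 = 2*29 + 4 = 62.
  i=4: a_4=3, p_4 = 3*759 + 355 = 2632, q_4 = 3*62 + 29 = 215.
  i=5: a_5=1, p_5 = 1*2632 + 759 = 3391, q_5 = 1*215 + 62 = 277.
  i=6: a_6=5, p_6 = 5*3391 + 2632 = 19587, q_6 = 5*277 + 215 = 1600.
  i=7: a_7=6, p_7 = 6*19587 + 3391 = 120913, q_7 = 6*1600 + 277 = 9877.

12/1, 49/4, 355/29, 759/62, 2632/215, 3391/277, 19587/1600, 120913/9877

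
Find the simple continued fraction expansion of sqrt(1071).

[32; (1, 2, 1, 1, 1, 6, 1, 1, 1, 2, 1, 64)]

Write x_i = (sqrt(1071) + m_i)/d_i with (m_0, d_0) = (0, 1). a_0 = floor(sqrt(1071)) = 32, since 32^2 = 1024 <= 1071 < 1089 = 33^2.
Iterate m_{i+1} = d_i*a_i - m_i, d_{i+1} = (1071 - m_{i+1}^2)/d_i, a_{i+1} = floor((a_0 + m_{i+1})/d_{i+1}):
  m_1 = 1*32 - 0 = 32, d_1 = (1071 - 32^2)/1 = 47/1 = 47, a_1 = floor((32 + 32)/47) = 1.
  m_2 = 47*1 - 32 = 15, d_2 = (1071 - 15^2)/47 = 846/47 = 18, a_2 = floor((32 + 15)/18) = 2.
  m_3 = 18*2 - 15 = 21, d_3 = (1071 - 21^2)/18 = 630/18 = 35, a_3 = floor((32 + 21)/35) = 1.
  m_4 = 35*1 - 21 = 14, d_4 = (1071 - 14^2)/35 = 875/35 = 25, a_4 = floor((32 + 14)/25) = 1.
  m_5 = 25*1 - 14 = 11, d_5 = (1071 - 11^2)/25 = 950/25 = 38, a_5 = floor((32 + 11)/38) = 1.
  m_6 = 38*1 - 11 = 27, d_6 = (1071 - 27^2)/38 = 342/38 = 9, a_6 = floor((32 + 27)/9) = 6.
  m_7 = 9*6 - 27 = 27, d_7 = (1071 - 27^2)/9 = 342/9 = 38, a_7 = floor((32 + 27)/38) = 1.
  m_8 = 38*1 - 27 = 11, d_8 = (1071 - 11^2)/38 = 950/38 = 25, a_8 = floor((32 + 11)/25) = 1.
  m_9 = 25*1 - 11 = 14, d_9 = (1071 - 14^2)/25 = 875/25 = 35, a_9 = floor((32 + 14)/35) = 1.
  m_10 = 35*1 - 14 = 21, d_10 = (1071 - 21^2)/35 = 630/35 = 18, a_10 = floor((32 + 21)/18) = 2.
  m_11 = 18*2 - 21 = 15, d_11 = (1071 - 15^2)/18 = 846/18 = 47, a_11 = floor((32 + 15)/47) = 1.
  m_12 = 47*1 - 15 = 32, d_12 = (1071 - 32^2)/47 = 47/47 = 1, a_12 = floor((32 + 32)/1) = 64.
  m_13 = 1*64 - 32 = 32, d_13 = (1071 - 32^2)/1 = 47/1 = 47: (m_13, d_13) = (m_1, d_1) = (32, 47), so from here the quotients repeat a_1, ..., a_12; the period length is 12.
Hence the expansion of sqrt(1071) is a_0 = 32 followed by the repeating block 1, 2, 1, 1, 1, 6, 1, 1, 1, 2, 1, 64 (period 12).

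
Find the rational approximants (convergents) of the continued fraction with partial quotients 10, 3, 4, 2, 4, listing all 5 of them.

Using the convergent recurrence p_i = a_i*p_{i-1} + p_{i-2}, q_i = a_i*q_{i-1} + q_{i-2} with p_{-2}=0, p_{-1}=1, q_{-2}=1, q_{-1}=0:
  i=0: a_0=10, p_0 = 10*1 + 0 = 10, q_0 = 10*0 + 1 = 1.
  i=1: a_1=3, p_1 = 3*10 + 1 = 31, q_1 = 3*1 + 0 = 3.
  i=2: a_2=4, p_2 = 4*31 + 10 = 134, q_2 = 4*3 + 1 = 13.
  i=3: a_3=2, p_3 = 2*134 + 31 = 299, q_3 = 2*13 + 3 = 29.
  i=4: a_4=4, p_4 = 4*299 + 134 = 1330, q_4 = 4*29 + 13 = 129.

10/1, 31/3, 134/13, 299/29, 1330/129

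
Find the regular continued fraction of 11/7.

[1; 1, 1, 3]

Run the Euclidean algorithm on 11 and 7; the successive quotients are the partial quotients a_0, a_1, ... (each step inverts the fractional part left over by the previous one):
  11 = 1*7 + 4, so a_0 = 1.
  7 = 1*4 + 3, so a_1 = 1.
  4 = 1*3 + 1, so a_2 = 1.
  3 = 3*1 + 0, so a_3 = 3.
The remainder reaches 0 after 4 divisions, so the expansion has 4 partial quotients, read off in order.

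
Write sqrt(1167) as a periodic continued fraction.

Write x_i = (sqrt(1167) + m_i)/d_i with (m_0, d_0) = (0, 1). a_0 = floor(sqrt(1167)) = 34, since 34^2 = 1156 <= 1167 < 1225 = 35^2.
Iterate m_{i+1} = d_i*a_i - m_i, d_{i+1} = (1167 - m_{i+1}^2)/d_i, a_{i+1} = floor((a_0 + m_{i+1})/d_{i+1}):
  m_1 = 1*34 - 0 = 34, d_1 = (1167 - 34^2)/1 = 11/1 = 11, a_1 = floor((34 + 34)/11) = 6.
  m_2 = 11*6 - 34 = 32, d_2 = (1167 - 32^2)/11 = 143/11 = 13, a_2 = floor((34 + 32)/13) = 5.
  m_3 = 13*5 - 32 = 33, d_3 = (1167 - 33^2)/13 = 78/13 = 6, a_3 = floor((34 + 33)/6) = 11.
  m_4 = 6*11 - 33 = 33, d_4 = (1167 - 33^2)/6 = 78/6 = 13, a_4 = floor((34 + 33)/13) = 5.
  m_5 = 13*5 - 33 = 32, d_5 = (1167 - 32^2)/13 = 143/13 = 11, a_5 = floor((34 + 32)/11) = 6.
  m_6 = 11*6 - 32 = 34, d_6 = (1167 - 34^2)/11 = 11/11 = 1, a_6 = floor((34 + 34)/1) = 68.
  m_7 = 1*68 - 34 = 34, d_7 = (1167 - 34^2)/1 = 11/1 = 11: (m_7, d_7) = (m_1, d_1) = (34, 11), so from here the quotients repeat a_1, ..., a_6; the period length is 6.
Hence the expansion of sqrt(1167) is a_0 = 34 followed by the repeating block 6, 5, 11, 5, 6, 68 (period 6).

[34; (6, 5, 11, 5, 6, 68)]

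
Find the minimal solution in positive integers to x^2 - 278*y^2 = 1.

First expand sqrt(278) as a continued fraction. With x_i = (sqrt(278) + m_i)/d_i and (m_0, d_0) = (0, 1): a_0 = floor(sqrt(278)) = 16, since 16^2 = 256 <= 278 < 289 = 17^2.
Iterate m_{i+1} = d_i*a_i - m_i, d_{i+1} = (278 - m_{i+1}^2)/d_i, a_{i+1} = floor((a_0 + m_{i+1})/d_{i+1}):
  m_1 = 1*16 - 0 = 16, d_1 = (278 - 16^2)/1 = 22/1 = 22, a_1 = floor((16 + 16)/22) = 1.
  m_2 = 22*1 - 16 = 6, d_2 = (278 - 6^2)/22 = 242/22 = 11, a_2 = floor((16 + 6)/11) = 2.
  m_3 = 11*2 - 6 = 16, d_3 = (278 - 16^2)/11 = 22/11 = 2, a_3 = floor((16 + 16)/2) = 16.
  m_4 = 2*16 - 16 = 16, d_4 = (278 - 16^2)/2 = 22/2 = 11, a_4 = floor((16 + 16)/11) = 2.
  m_5 = 11*2 - 16 = 6, d_5 = (278 - 6^2)/11 = 242/11 = 22, a_5 = floor((16 + 6)/22) = 1.
  m_6 = 22*1 - 6 = 16, d_6 = (278 - 16^2)/22 = 22/22 = 1, a_6 = floor((16 + 16)/1) = 32.
  m_7 = 1*32 - 16 = 16, d_7 = (278 - 16^2)/1 = 22/1 = 22: (m_7, d_7) = (m_1, d_1) = (16, 22), so from here the quotients repeat a_1, ..., a_6; the period length is 6.
So sqrt(278) = [16; (1, 2, 16, 2, 1, 32)] with period length k = 6.
k is even, so the fundamental solution of x^2 - 278y^2 = 1 is (p_{k-1}, q_{k-1}) = (p_5, q_5); compute convergents through index 5.
Convergents (p_i = a_i*p_{i-1} + p_{i-2}, q_i = a_i*q_{i-1} + q_{i-2} with p_{-2}=0, p_{-1}=1, q_{-2}=1, q_{-1}=0):
  i=0: a_0=16, p_0 = 16*1 + 0 = 16, q_0 = 16*0 + 1 = 1.
  i=1: a_1=1, p_1 = 1*16 + 1 = 17, q_1 = 1*1 + 0 = 1.
  i=2: a_2=2, p_2 = 2*17 + 16 = 50, q_2 = 2*1 + 1 = 3.
  i=3: a_3=16, p_3 = 16*50 + 17 = 817, q_3 = 16*3 + 1 = 49.
  i=4: a_4=2, p_4 = 2*817 + 50 = 1684, q_4 = 2*49 + 3 = 101.
  i=5: a_5=1, p_5 = 1*1684 + 817 = 2501, q_5 = 1*101 + 49 = 150.
Check: 2501^2 - 278*150^2 = 6255001 - 6255000 = 1, so (x, y) = (2501, 150) solves the equation, and by the theorem it is the least positive solution.

(x, y) = (2501, 150)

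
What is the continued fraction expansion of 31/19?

Run the Euclidean algorithm on 31 and 19; the successive quotients are the partial quotients a_0, a_1, ... (each step inverts the fractional part left over by the previous one):
  31 = 1*19 + 12, so a_0 = 1.
  19 = 1*12 + 7, so a_1 = 1.
  12 = 1*7 + 5, so a_2 = 1.
  7 = 1*5 + 2, so a_3 = 1.
  5 = 2*2 + 1, so a_4 = 2.
  2 = 2*1 + 0, so a_5 = 2.
The remainder reaches 0 after 6 divisions, so the expansion has 6 partial quotients, read off in order.

[1; 1, 1, 1, 2, 2]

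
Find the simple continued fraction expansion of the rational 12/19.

[0; 1, 1, 1, 2, 2]

Run the Euclidean algorithm on 12 and 19; the successive quotients are the partial quotients a_0, a_1, ... (each step inverts the fractional part left over by the previous one):
  12 = 0*19 + 12, so a_0 = 0.
  19 = 1*12 + 7, so a_1 = 1.
  12 = 1*7 + 5, so a_2 = 1.
  7 = 1*5 + 2, so a_3 = 1.
  5 = 2*2 + 1, so a_4 = 2.
  2 = 2*1 + 0, so a_5 = 2.
The remainder reaches 0 after 6 divisions, so the expansion has 6 partial quotients, read off in order.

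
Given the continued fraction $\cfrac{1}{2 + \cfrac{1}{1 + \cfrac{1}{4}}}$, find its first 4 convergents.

0/1, 1/2, 1/3, 5/14

Using the convergent recurrence p_i = a_i*p_{i-1} + p_{i-2}, q_i = a_i*q_{i-1} + q_{i-2} with p_{-2}=0, p_{-1}=1, q_{-2}=1, q_{-1}=0:
  i=0: a_0=0, p_0 = 0*1 + 0 = 0, q_0 = 0*0 + 1 = 1.
  i=1: a_1=2, p_1 = 2*0 + 1 = 1, q_1 = 2*1 + 0 = 2.
  i=2: a_2=1, p_2 = 1*1 + 0 = 1, q_2 = 1*2 + 1 = 3.
  i=3: a_3=4, p_3 = 4*1 + 1 = 5, q_3 = 4*3 + 2 = 14.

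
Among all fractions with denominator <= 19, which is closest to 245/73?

47/14

Expand x = 245/73 as a continued fraction with the Euclidean algorithm:
  245 = 3*73 + 26, so a_0 = 3.
  73 = 2*26 + 21, so a_1 = 2.
  26 = 1*21 + 5, so a_2 = 1.
  21 = 4*5 + 1, so a_3 = 4.
  5 = 5*1 + 0, so a_4 = 5.
so x = [3; 2, 1, 4, 5].
Convergents (p_i = a_i*p_{i-1} + p_{i-2}, q_i = a_i*q_{i-1} + q_{i-2} with p_{-2}=0, p_{-1}=1, q_{-2}=1, q_{-1}=0), until the denominator exceeds 19:
  i=0: a_0=3, p_0 = 3*1 + 0 = 3, q_0 = 3*0 + 1 = 1.
  i=1: a_1=2, p_1 = 2*3 + 1 = 7, q_1 = 2*1 + 0 = 2.
  i=2: a_2=1, p_2 = 1*7 + 3 = 10, q_2 = 1*2 + 1 = 3.
  i=3: a_3=4, p_3 = 4*10 + 7 = 47, q_3 = 4*3 + 2 = 14.
  i=4: a_4=5, p_4 = 5*47 + 10 = 245, q_4 = 5*14 + 3 = 73.
q_4 = 73 > 19, so the last convergent with denominator <= 19 is p_3/q_3 = 47/14.
The closest fraction with denominator <= 19 is either p_3/q_3 or the intermediate fraction (k*p_3 + p_2)/(k*q_3 + q_2) with the largest k >= 1 whose denominator stays <= 19; these approach x as k grows, and every other convergent or intermediate fraction in range is farther away.
Largest k: floor((19 - q_2)/q_3) = floor((19 - 3)/14) = 1.
That gives (1*47 + 10)/(1*14 + 3) = 57/17.
Compare the errors: |x - 47/14| = |245*14 - 47*73|/(73*14) = 1/1022, and |x - 57/17| = |245*17 - 57*73|/(73*17) = 4/1241.
Cross-multiplying, 1*1241 = 1241 < 4088 = 4*1022, so 1/1022 is smaller: the convergent 47/14 is closer to x than 57/17.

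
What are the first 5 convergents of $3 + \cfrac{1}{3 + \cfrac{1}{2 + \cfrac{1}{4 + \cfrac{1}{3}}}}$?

3/1, 10/3, 23/7, 102/31, 329/100

Using the convergent recurrence p_i = a_i*p_{i-1} + p_{i-2}, q_i = a_i*q_{i-1} + q_{i-2} with p_{-2}=0, p_{-1}=1, q_{-2}=1, q_{-1}=0:
  i=0: a_0=3, p_0 = 3*1 + 0 = 3, q_0 = 3*0 + 1 = 1.
  i=1: a_1=3, p_1 = 3*3 + 1 = 10, q_1 = 3*1 + 0 = 3.
  i=2: a_2=2, p_2 = 2*10 + 3 = 23, q_2 = 2*3 + 1 = 7.
  i=3: a_3=4, p_3 = 4*23 + 10 = 102, q_3 = 4*7 + 3 = 31.
  i=4: a_4=3, p_4 = 3*102 + 23 = 329, q_4 = 3*31 + 7 = 100.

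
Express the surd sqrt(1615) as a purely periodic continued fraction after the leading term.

Write x_i = (sqrt(1615) + m_i)/d_i with (m_0, d_0) = (0, 1). a_0 = floor(sqrt(1615)) = 40, since 40^2 = 1600 <= 1615 < 1681 = 41^2.
Iterate m_{i+1} = d_i*a_i - m_i, d_{i+1} = (1615 - m_{i+1}^2)/d_i, a_{i+1} = floor((a_0 + m_{i+1})/d_{i+1}):
  m_1 = 1*40 - 0 = 40, d_1 = (1615 - 40^2)/1 = 15/1 = 15, a_1 = floor((40 + 40)/15) = 5.
  m_2 = 15*5 - 40 = 35, d_2 = (1615 - 35^2)/15 = 390/15 = 26, a_2 = floor((40 + 35)/26) = 2.
  m_3 = 26*2 - 35 = 17, d_3 = (1615 - 17^2)/26 = 1326/26 = 51, a_3 = floor((40 + 17)/51) = 1.
  m_4 = 51*1 - 17 = 34, d_4 = (1615 - 34^2)/51 = 459/51 = 9, a_4 = floor((40 + 34)/9) = 8.
  m_5 = 9*8 - 34 = 38, d_5 = (1615 - 38^2)/9 = 171/9 = 19, a_5 = floor((40 + 38)/19) = 4.
  m_6 = 19*4 - 38 = 38, d_6 = (1615 - 38^2)/19 = 171/19 = 9, a_6 = floor((40 + 38)/9) = 8.
  m_7 = 9*8 - 38 = 34, d_7 = (1615 - 34^2)/9 = 459/9 = 51, a_7 = floor((40 + 34)/51) = 1.
  m_8 = 51*1 - 34 = 17, d_8 = (1615 - 17^2)/51 = 1326/51 = 26, a_8 = floor((40 + 17)/26) = 2.
  m_9 = 26*2 - 17 = 35, d_9 = (1615 - 35^2)/26 = 390/26 = 15, a_9 = floor((40 + 35)/15) = 5.
  m_10 = 15*5 - 35 = 40, d_10 = (1615 - 40^2)/15 = 15/15 = 1, a_10 = floor((40 + 40)/1) = 80.
  m_11 = 1*80 - 40 = 40, d_11 = (1615 - 40^2)/1 = 15/1 = 15: (m_11, d_11) = (m_1, d_1) = (40, 15), so from here the quotients repeat a_1, ..., a_10; the period length is 10.
Hence the expansion of sqrt(1615) is a_0 = 40 followed by the repeating block 5, 2, 1, 8, 4, 8, 1, 2, 5, 80 (period 10).

[40; (5, 2, 1, 8, 4, 8, 1, 2, 5, 80)]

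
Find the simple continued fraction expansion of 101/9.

Run the Euclidean algorithm on 101 and 9; the successive quotients are the partial quotients a_0, a_1, ... (each step inverts the fractional part left over by the previous one):
  101 = 11*9 + 2, so a_0 = 11.
  9 = 4*2 + 1, so a_1 = 4.
  2 = 2*1 + 0, so a_2 = 2.
The remainder reaches 0 after 3 divisions, so the expansion has 3 partial quotients, read off in order.

[11; 4, 2]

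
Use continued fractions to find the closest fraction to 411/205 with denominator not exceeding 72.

Expand x = 411/205 as a continued fraction with the Euclidean algorithm:
  411 = 2*205 + 1, so a_0 = 2.
  205 = 205*1 + 0, so a_1 = 205.
so x = [2; 205].
Convergents (p_i = a_i*p_{i-1} + p_{i-2}, q_i = a_i*q_{i-1} + q_{i-2} with p_{-2}=0, p_{-1}=1, q_{-2}=1, q_{-1}=0), until the denominator exceeds 72:
  i=0: a_0=2, p_0 = 2*1 + 0 = 2, q_0 = 2*0 + 1 = 1.
  i=1: a_1=205, p_1 = 205*2 + 1 = 411, q_1 = 205*1 + 0 = 205.
q_1 = 205 > 72, so the last convergent with denominator <= 72 is p_0/q_0 = 2/1.
The closest fraction with denominator <= 72 is either p_0/q_0 or the intermediate fraction (k*p_0 + p_{-1})/(k*q_0 + q_{-1}) with the largest k >= 1 whose denominator stays <= 72; these approach x as k grows, and every other convergent or intermediate fraction in range is farther away.
Largest k: floor((72 - q_{-1})/q_0) = floor((72 - 0)/1) = 72 (using the seeds p_{-1} = 1, q_{-1} = 0).
That gives (72*2 + 1)/(72*1 + 0) = 145/72.
Compare the errors: |x - 2/1| = |411*1 - 2*205|/(205*1) = 1/205, and |x - 145/72| = |411*72 - 145*205|/(205*72) = 133/14760.
Cross-multiplying, 1*14760 = 14760 < 27265 = 133*205, so 1/205 is smaller: the convergent 2/1 is closer to x than 145/72.

2/1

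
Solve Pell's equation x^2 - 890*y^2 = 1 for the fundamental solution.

(x, y) = (179, 6)

First expand sqrt(890) as a continued fraction. With x_i = (sqrt(890) + m_i)/d_i and (m_0, d_0) = (0, 1): a_0 = floor(sqrt(890)) = 29, since 29^2 = 841 <= 890 < 900 = 30^2.
Iterate m_{i+1} = d_i*a_i - m_i, d_{i+1} = (890 - m_{i+1}^2)/d_i, a_{i+1} = floor((a_0 + m_{i+1})/d_{i+1}):
  m_1 = 1*29 - 0 = 29, d_1 = (890 - 29^2)/1 = 49/1 = 49, a_1 = floor((29 + 29)/49) = 1.
  m_2 = 49*1 - 29 = 20, d_2 = (890 - 20^2)/49 = 490/49 = 10, a_2 = floor((29 + 20)/10) = 4.
  m_3 = 10*4 - 20 = 20, d_3 = (890 - 20^2)/10 = 490/10 = 49, a_3 = floor((29 + 20)/49) = 1.
  m_4 = 49*1 - 20 = 29, d_4 = (890 - 29^2)/49 = 49/49 = 1, a_4 = floor((29 + 29)/1) = 58.
  m_5 = 1*58 - 29 = 29, d_5 = (890 - 29^2)/1 = 49/1 = 49: (m_5, d_5) = (m_1, d_1) = (29, 49), so from here the quotients repeat a_1, ..., a_4; the period length is 4.
So sqrt(890) = [29; (1, 4, 1, 58)] with period length k = 4.
k is even, so the fundamental solution of x^2 - 890y^2 = 1 is (p_{k-1}, q_{k-1}) = (p_3, q_3); compute convergents through index 3.
Convergents (p_i = a_i*p_{i-1} + p_{i-2}, q_i = a_i*q_{i-1} + q_{i-2} with p_{-2}=0, p_{-1}=1, q_{-2}=1, q_{-1}=0):
  i=0: a_0=29, p_0 = 29*1 + 0 = 29, q_0 = 29*0 + 1 = 1.
  i=1: a_1=1, p_1 = 1*29 + 1 = 30, q_1 = 1*1 + 0 = 1.
  i=2: a_2=4, p_2 = 4*30 + 29 = 149, q_2 = 4*1 + 1 = 5.
  i=3: a_3=1, p_3 = 1*149 + 30 = 179, q_3 = 1*5 + 1 = 6.
Check: 179^2 - 890*6^2 = 32041 - 32040 = 1, so (x, y) = (179, 6) solves the equation, and by the theorem it is the least positive solution.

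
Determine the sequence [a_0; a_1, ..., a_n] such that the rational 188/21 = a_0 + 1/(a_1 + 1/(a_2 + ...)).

Run the Euclidean algorithm on 188 and 21; the successive quotients are the partial quotients a_0, a_1, ... (each step inverts the fractional part left over by the previous one):
  188 = 8*21 + 20, so a_0 = 8.
  21 = 1*20 + 1, so a_1 = 1.
  20 = 20*1 + 0, so a_2 = 20.
The remainder reaches 0 after 3 divisions, so the expansion has 3 partial quotients, read off in order.

[8; 1, 20]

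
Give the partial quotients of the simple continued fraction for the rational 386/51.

[7; 1, 1, 3, 7]

Run the Euclidean algorithm on 386 and 51; the successive quotients are the partial quotients a_0, a_1, ... (each step inverts the fractional part left over by the previous one):
  386 = 7*51 + 29, so a_0 = 7.
  51 = 1*29 + 22, so a_1 = 1.
  29 = 1*22 + 7, so a_2 = 1.
  22 = 3*7 + 1, so a_3 = 3.
  7 = 7*1 + 0, so a_4 = 7.
The remainder reaches 0 after 5 divisions, so the expansion has 5 partial quotients, read off in order.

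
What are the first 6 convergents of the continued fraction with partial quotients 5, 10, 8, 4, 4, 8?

5/1, 51/10, 413/81, 1703/334, 7225/1417, 59503/11670

Using the convergent recurrence p_i = a_i*p_{i-1} + p_{i-2}, q_i = a_i*q_{i-1} + q_{i-2} with p_{-2}=0, p_{-1}=1, q_{-2}=1, q_{-1}=0:
  i=0: a_0=5, p_0 = 5*1 + 0 = 5, q_0 = 5*0 + 1 = 1.
  i=1: a_1=10, p_1 = 10*5 + 1 = 51, q_1 = 10*1 + 0 = 10.
  i=2: a_2=8, p_2 = 8*51 + 5 = 413, q_2 = 8*10 + 1 = 81.
  i=3: a_3=4, p_3 = 4*413 + 51 = 1703, q_3 = 4*81 + 10 = 334.
  i=4: a_4=4, p_4 = 4*1703 + 413 = 7225, q_4 = 4*334 + 81 = 1417.
  i=5: a_5=8, p_5 = 8*7225 + 1703 = 59503, q_5 = 8*1417 + 334 = 11670.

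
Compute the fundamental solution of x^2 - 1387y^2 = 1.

(x, y) = (1510442, 40557)

First expand sqrt(1387) as a continued fraction. With x_i = (sqrt(1387) + m_i)/d_i and (m_0, d_0) = (0, 1): a_0 = floor(sqrt(1387)) = 37, since 37^2 = 1369 <= 1387 < 1444 = 38^2.
Iterate m_{i+1} = d_i*a_i - m_i, d_{i+1} = (1387 - m_{i+1}^2)/d_i, a_{i+1} = floor((a_0 + m_{i+1})/d_{i+1}):
  m_1 = 1*37 - 0 = 37, d_1 = (1387 - 37^2)/1 = 18/1 = 18, a_1 = floor((37 + 37)/18) = 4.
  m_2 = 18*4 - 37 = 35, d_2 = (1387 - 35^2)/18 = 162/18 = 9, a_2 = floor((37 + 35)/9) = 8.
  m_3 = 9*8 - 35 = 37, d_3 = (1387 - 37^2)/9 = 18/9 = 2, a_3 = floor((37 + 37)/2) = 37.
  m_4 = 2*37 - 37 = 37, d_4 = (1387 - 37^2)/2 = 18/2 = 9, a_4 = floor((37 + 37)/9) = 8.
  m_5 = 9*8 - 37 = 35, d_5 = (1387 - 35^2)/9 = 162/9 = 18, a_5 = floor((37 + 35)/18) = 4.
  m_6 = 18*4 - 35 = 37, d_6 = (1387 - 37^2)/18 = 18/18 = 1, a_6 = floor((37 + 37)/1) = 74.
  m_7 = 1*74 - 37 = 37, d_7 = (1387 - 37^2)/1 = 18/1 = 18: (m_7, d_7) = (m_1, d_1) = (37, 18), so from here the quotients repeat a_1, ..., a_6; the period length is 6.
So sqrt(1387) = [37; (4, 8, 37, 8, 4, 74)] with period length k = 6.
k is even, so the fundamental solution of x^2 - 1387y^2 = 1 is (p_{k-1}, q_{k-1}) = (p_5, q_5); compute convergents through index 5.
Convergents (p_i = a_i*p_{i-1} + p_{i-2}, q_i = a_i*q_{i-1} + q_{i-2} with p_{-2}=0, p_{-1}=1, q_{-2}=1, q_{-1}=0):
  i=0: a_0=37, p_0 = 37*1 + 0 = 37, q_0 = 37*0 + 1 = 1.
  i=1: a_1=4, p_1 = 4*37 + 1 = 149, q_1 = 4*1 + 0 = 4.
  i=2: a_2=8, p_2 = 8*149 + 37 = 1229, q_2 = 8*4 + 1 = 33.
  i=3: a_3=37, p_3 = 37*1229 + 149 = 45622, q_3 = 37*33 + 4 = 1225.
  i=4: a_4=8, p_4 = 8*45622 + 1229 = 366205, q_4 = 8*1225 + 33 = 9833.
  i=5: a_5=4, p_5 = 4*366205 + 45622 = 1510442, q_5 = 4*9833 + 1225 = 40557.
Check: 1510442^2 - 1387*40557^2 = 2281435035364 - 2281435035363 = 1, so (x, y) = (1510442, 40557) solves the equation, and by the theorem it is the least positive solution.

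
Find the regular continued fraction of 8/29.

Run the Euclidean algorithm on 8 and 29; the successive quotients are the partial quotients a_0, a_1, ... (each step inverts the fractional part left over by the previous one):
  8 = 0*29 + 8, so a_0 = 0.
  29 = 3*8 + 5, so a_1 = 3.
  8 = 1*5 + 3, so a_2 = 1.
  5 = 1*3 + 2, so a_3 = 1.
  3 = 1*2 + 1, so a_4 = 1.
  2 = 2*1 + 0, so a_5 = 2.
The remainder reaches 0 after 6 divisions, so the expansion has 6 partial quotients, read off in order.

[0; 3, 1, 1, 1, 2]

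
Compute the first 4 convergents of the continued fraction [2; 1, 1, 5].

2/1, 3/1, 5/2, 28/11

Using the convergent recurrence p_i = a_i*p_{i-1} + p_{i-2}, q_i = a_i*q_{i-1} + q_{i-2} with p_{-2}=0, p_{-1}=1, q_{-2}=1, q_{-1}=0:
  i=0: a_0=2, p_0 = 2*1 + 0 = 2, q_0 = 2*0 + 1 = 1.
  i=1: a_1=1, p_1 = 1*2 + 1 = 3, q_1 = 1*1 + 0 = 1.
  i=2: a_2=1, p_2 = 1*3 + 2 = 5, q_2 = 1*1 + 1 = 2.
  i=3: a_3=5, p_3 = 5*5 + 3 = 28, q_3 = 5*2 + 1 = 11.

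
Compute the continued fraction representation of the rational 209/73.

[2; 1, 6, 3, 3]

Run the Euclidean algorithm on 209 and 73; the successive quotients are the partial quotients a_0, a_1, ... (each step inverts the fractional part left over by the previous one):
  209 = 2*73 + 63, so a_0 = 2.
  73 = 1*63 + 10, so a_1 = 1.
  63 = 6*10 + 3, so a_2 = 6.
  10 = 3*3 + 1, so a_3 = 3.
  3 = 3*1 + 0, so a_4 = 3.
The remainder reaches 0 after 5 divisions, so the expansion has 5 partial quotients, read off in order.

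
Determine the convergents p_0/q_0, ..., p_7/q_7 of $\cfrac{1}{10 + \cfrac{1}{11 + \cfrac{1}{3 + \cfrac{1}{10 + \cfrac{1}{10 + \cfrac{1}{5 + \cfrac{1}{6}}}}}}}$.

Using the convergent recurrence p_i = a_i*p_{i-1} + p_{i-2}, q_i = a_i*q_{i-1} + q_{i-2} with p_{-2}=0, p_{-1}=1, q_{-2}=1, q_{-1}=0:
  i=0: a_0=0, p_0 = 0*1 + 0 = 0, q_0 = 0*0 + 1 = 1.
  i=1: a_1=10, p_1 = 10*0 + 1 = 1, q_1 = 10*1 + 0 = 10.
  i=2: a_2=11, p_2 = 11*1 + 0 = 11, q_2 = 11*10 + 1 = 111.
  i=3: a_3=3, p_3 = 3*11 + 1 = 34, q_3 = 3*111 + 10 = 343.
  i=4: a_4=10, p_4 = 10*34 + 11 = 351, q_4 = 10*343 + 111 = 3541.
  i=5: a_5=10, p_5 = 10*351 + 34 = 3544, q_5 = 10*3541 + 343 = 35753.
  i=6: a_6=5, p_6 = 5*3544 + 351 = 18071, q_6 = 5*35753 + 3541 = 182306.
  i=7: a_7=6, p_7 = 6*18071 + 3544 = 111970, q_7 = 6*182306 + 35753 = 1129589.

0/1, 1/10, 11/111, 34/343, 351/3541, 3544/35753, 18071/182306, 111970/1129589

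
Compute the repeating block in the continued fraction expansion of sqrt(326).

[18; (18, 36)]

Write x_i = (sqrt(326) + m_i)/d_i with (m_0, d_0) = (0, 1). a_0 = floor(sqrt(326)) = 18, since 18^2 = 324 <= 326 < 361 = 19^2.
Iterate m_{i+1} = d_i*a_i - m_i, d_{i+1} = (326 - m_{i+1}^2)/d_i, a_{i+1} = floor((a_0 + m_{i+1})/d_{i+1}):
  m_1 = 1*18 - 0 = 18, d_1 = (326 - 18^2)/1 = 2/1 = 2, a_1 = floor((18 + 18)/2) = 18.
  m_2 = 2*18 - 18 = 18, d_2 = (326 - 18^2)/2 = 2/2 = 1, a_2 = floor((18 + 18)/1) = 36.
  m_3 = 1*36 - 18 = 18, d_3 = (326 - 18^2)/1 = 2/1 = 2: (m_3, d_3) = (m_1, d_1) = (18, 2), so from here the quotients repeat a_1, a_2; the period length is 2.
Hence the expansion of sqrt(326) is a_0 = 18 followed by the repeating block 18, 36 (period 2).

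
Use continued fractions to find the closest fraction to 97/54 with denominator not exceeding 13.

9/5

Expand x = 97/54 as a continued fraction with the Euclidean algorithm:
  97 = 1*54 + 43, so a_0 = 1.
  54 = 1*43 + 11, so a_1 = 1.
  43 = 3*11 + 10, so a_2 = 3.
  11 = 1*10 + 1, so a_3 = 1.
  10 = 10*1 + 0, so a_4 = 10.
so x = [1; 1, 3, 1, 10].
Convergents (p_i = a_i*p_{i-1} + p_{i-2}, q_i = a_i*q_{i-1} + q_{i-2} with p_{-2}=0, p_{-1}=1, q_{-2}=1, q_{-1}=0), until the denominator exceeds 13:
  i=0: a_0=1, p_0 = 1*1 + 0 = 1, q_0 = 1*0 + 1 = 1.
  i=1: a_1=1, p_1 = 1*1 + 1 = 2, q_1 = 1*1 + 0 = 1.
  i=2: a_2=3, p_2 = 3*2 + 1 = 7, q_2 = 3*1 + 1 = 4.
  i=3: a_3=1, p_3 = 1*7 + 2 = 9, q_3 = 1*4 + 1 = 5.
  i=4: a_4=10, p_4 = 10*9 + 7 = 97, q_4 = 10*5 + 4 = 54.
q_4 = 54 > 13, so the last convergent with denominator <= 13 is p_3/q_3 = 9/5.
The closest fraction with denominator <= 13 is either p_3/q_3 or the intermediate fraction (k*p_3 + p_2)/(k*q_3 + q_2) with the largest k >= 1 whose denominator stays <= 13; these approach x as k grows, and every other convergent or intermediate fraction in range is farther away.
Largest k: floor((13 - q_2)/q_3) = floor((13 - 4)/5) = 1.
That gives (1*9 + 7)/(1*5 + 4) = 16/9.
Compare the errors: |x - 9/5| = |97*5 - 9*54|/(54*5) = 1/270, and |x - 16/9| = |97*9 - 16*54|/(54*9) = 9/486.
Cross-multiplying, 1*486 = 486 < 2430 = 9*270, so 1/270 is smaller: the convergent 9/5 is closer to x than 16/9.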